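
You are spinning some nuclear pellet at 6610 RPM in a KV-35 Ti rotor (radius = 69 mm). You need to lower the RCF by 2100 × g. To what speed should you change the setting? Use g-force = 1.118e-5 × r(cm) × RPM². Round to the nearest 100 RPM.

r = 69 mm = 6.9 cm
Current RCF = 1.118 × 10⁻⁵ × 6.9 × (6610)² = 1.118 × 10⁻⁵ × 6.9 × 43,692,100 ≈ 3,370.5 × g
Target RCF = 3,370.5 − 2,100 = 1,270.5 × g
N² = 1,270.5 / (7.7142 × 10⁻⁵) = 16,469,627
N ≈ √16,469,627 ≈ 4,058.3

4100 RPM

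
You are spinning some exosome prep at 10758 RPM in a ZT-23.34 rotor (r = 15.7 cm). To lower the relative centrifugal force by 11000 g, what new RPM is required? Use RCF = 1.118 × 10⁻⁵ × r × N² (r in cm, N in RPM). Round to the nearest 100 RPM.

N₂ ≈ 7300 RPM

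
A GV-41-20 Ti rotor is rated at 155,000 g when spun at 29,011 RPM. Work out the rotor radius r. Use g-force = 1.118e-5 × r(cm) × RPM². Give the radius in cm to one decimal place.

16.5 cm

155000 = 1.118 × 10⁻⁵ × r × (29011)²
r = 155000 / (1.118 × 10⁻⁵ × 841,638,121) = 155000 / 9409.514 ≈ 16.473 cm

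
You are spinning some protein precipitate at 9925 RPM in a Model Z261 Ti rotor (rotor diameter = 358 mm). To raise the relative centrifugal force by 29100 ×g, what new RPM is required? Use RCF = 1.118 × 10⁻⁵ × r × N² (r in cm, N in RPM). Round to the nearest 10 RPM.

15620 RPM

r = 358 mm / 2 = 179 mm = 17.9 cm
Current RCF = 1.118 × 10⁻⁵ × 17.9 × (9925)² = 1.118 × 10⁻⁵ × 17.9 × 98,505,625 ≈ 19,713.1 × g
Target RCF = 19,713.1 + 29,100 = 48,813.1 × g
N² = 48,813.1 / (20.0122 × 10⁻⁵) = 243,916,711
N ≈ √243,916,711 ≈ 15,617.8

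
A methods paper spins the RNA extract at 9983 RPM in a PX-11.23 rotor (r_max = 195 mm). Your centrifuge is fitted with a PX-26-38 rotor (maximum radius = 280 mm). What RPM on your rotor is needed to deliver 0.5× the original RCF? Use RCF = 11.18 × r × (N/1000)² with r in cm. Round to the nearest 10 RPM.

Original rotor: r = 195 mm = 19.5 cm
RCF_original = 11.18 × 19.5 × (9.983)² = 11.18 × 19.5 × 99.660289 ≈ 21,726.9 × g
Target RCF = 0.5 × 21,726.9 ≈ 10,863.5 × g
Your rotor: r = 280 mm = 28.0 cm
10,863.5 = 11.18 × 28 × (N/1000)²
(N/1000)² = 10,863.5 / 313.04 = 34.70323
N = 1000 × √34.70323 ≈ 5,890.9

5890 RPM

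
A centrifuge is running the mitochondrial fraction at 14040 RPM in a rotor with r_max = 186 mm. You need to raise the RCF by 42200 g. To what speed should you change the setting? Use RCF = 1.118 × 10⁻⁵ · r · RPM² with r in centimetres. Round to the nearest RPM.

20001 RPM

r = 186 mm = 18.6 cm
Current RCF = 1.118 × 10⁻⁵ × 18.6 × (14040)² = 1.118 × 10⁻⁵ × 18.6 × 197,121,600 ≈ 40,991 × g
Target RCF = 40,991 + 42,200 = 83,191 × g
N² = 83,191 / (20.7948 × 10⁻⁵) = 400,056,745
N ≈ √400,056,745 ≈ 20,001.4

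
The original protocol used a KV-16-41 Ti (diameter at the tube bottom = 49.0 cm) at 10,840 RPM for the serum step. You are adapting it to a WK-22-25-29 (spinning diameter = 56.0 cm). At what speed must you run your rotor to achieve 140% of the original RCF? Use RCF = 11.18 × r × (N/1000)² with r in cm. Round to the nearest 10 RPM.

Original rotor: r = 49.0 / 2 = 24.5 cm
RCF_original = 11.18 × 24.5 × (10.84)² = 11.18 × 24.5 × 117.5056 ≈ 32,186 × g
Target RCF = 1.4 × 32,186 ≈ 45,060.4 × g
Your rotor: r = 56.0 / 2 = 28 cm
45,060.4 = 11.18 × 28 × (N/1000)²
(N/1000)² = 45,060.4 / 313.04 = 143.9445
N = 1000 × √143.9445 ≈ 11,997.7

≈ 12000 RPM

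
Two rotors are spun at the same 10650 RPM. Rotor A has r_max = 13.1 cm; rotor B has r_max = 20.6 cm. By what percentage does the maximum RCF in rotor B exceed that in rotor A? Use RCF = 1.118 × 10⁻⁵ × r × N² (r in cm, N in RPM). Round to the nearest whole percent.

57%

At equal RPM, RCF scales linearly with r: ratio = 20.6 / 13.1 = 1.5725.
So rotor B delivers 57.3% more g-force.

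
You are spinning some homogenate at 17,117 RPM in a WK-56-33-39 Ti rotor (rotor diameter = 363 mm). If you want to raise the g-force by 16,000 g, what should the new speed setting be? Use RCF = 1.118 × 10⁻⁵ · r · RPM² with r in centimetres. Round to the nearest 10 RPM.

r = 363 mm / 2 = 181.5 mm = 18.15 cm
Current RCF = 1.118 × 10⁻⁵ × 18.15 × (17117)² = 1.118 × 10⁻⁵ × 18.15 × 292,991,689 ≈ 59,453 × g
Target RCF = 59,453 + 16,000 = 75,453 × g
N² = 75,453 / (20.2917 × 10⁻⁵) = 371,841,689
N ≈ √371,841,689 ≈ 19,283.2

≈ 19280 RPM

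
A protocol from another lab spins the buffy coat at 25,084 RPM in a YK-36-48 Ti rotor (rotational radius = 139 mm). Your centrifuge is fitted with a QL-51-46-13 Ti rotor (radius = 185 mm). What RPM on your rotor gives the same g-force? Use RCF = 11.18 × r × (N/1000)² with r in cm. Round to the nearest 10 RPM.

≈ 21740 RPM

Original rotor: r = 139 mm = 13.9 cm
RCF = 11.18 × r × (N/1000)²
RCF_original = 11.18 × 13.9 × (25.084)² = 11.18 × 13.9 × 629.207056 ≈ 97,780 × g
Your rotor: r = 185 mm = 18.5 cm
97,780 = 11.18 × 18.5 × (N/1000)²
(N/1000)² = 97,780 / 206.83 = 472.7554
N = 1000 × √472.7554 ≈ 21,742.9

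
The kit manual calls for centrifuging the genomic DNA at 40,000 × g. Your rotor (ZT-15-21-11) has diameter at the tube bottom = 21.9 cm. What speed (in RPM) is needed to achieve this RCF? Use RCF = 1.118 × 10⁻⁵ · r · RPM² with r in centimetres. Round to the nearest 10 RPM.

≈ 18080 RPM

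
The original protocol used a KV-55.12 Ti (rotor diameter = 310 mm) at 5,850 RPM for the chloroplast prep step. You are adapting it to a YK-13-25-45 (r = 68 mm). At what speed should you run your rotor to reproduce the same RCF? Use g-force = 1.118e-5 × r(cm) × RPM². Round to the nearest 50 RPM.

8850 RPM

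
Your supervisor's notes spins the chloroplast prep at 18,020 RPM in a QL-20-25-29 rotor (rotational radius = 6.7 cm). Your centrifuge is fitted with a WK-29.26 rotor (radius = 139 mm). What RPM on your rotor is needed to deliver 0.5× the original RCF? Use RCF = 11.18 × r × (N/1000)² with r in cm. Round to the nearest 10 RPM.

RCF_original = 11.18 × 6.7 × (18.02)² = 11.18 × 6.7 × 324.7204 ≈ 24,323.5 × g
Target RCF = 0.5 × 24,323.5 ≈ 12,161.8 × g
Your rotor: r = 139 mm = 13.9 cm
12,161.8 = 11.18 × 13.9 × (N/1000)²
(N/1000)² = 12,161.8 / 155.402 = 78.26025
N = 1000 × √78.26025 ≈ 8,846.5

8850 RPM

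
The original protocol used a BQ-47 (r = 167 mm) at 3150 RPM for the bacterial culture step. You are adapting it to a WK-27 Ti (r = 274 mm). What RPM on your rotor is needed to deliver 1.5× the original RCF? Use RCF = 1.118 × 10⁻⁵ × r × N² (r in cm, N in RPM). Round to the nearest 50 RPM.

3000 RPM

Original rotor: r = 167 mm = 16.7 cm
RCF_original = 1.118 × 10⁻⁵ × 16.7 × (3150)² = 1.118 × 10⁻⁵ × 16.7 × 9,922,500 ≈ 1,852.6 × g
Target RCF = 1.5 × 1,852.6 ≈ 2,778.9 × g
Your rotor: r = 274 mm = 27.4 cm
2,778.9 = 1.118 × 10⁻⁵ × 27.4 × N²
N² = 2,778.9 / (30.6332 × 10⁻⁵) = 9,071,530
N ≈ √9,071,530 ≈ 3,011.9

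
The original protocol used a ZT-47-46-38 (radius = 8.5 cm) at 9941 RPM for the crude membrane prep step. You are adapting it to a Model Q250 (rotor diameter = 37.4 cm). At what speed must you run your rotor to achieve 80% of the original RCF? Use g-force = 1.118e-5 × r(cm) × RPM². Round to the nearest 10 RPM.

≈ 5990 RPM

RCF = 1.118 × 10⁻⁵ × r × N²
RCF_original = 1.118 × 10⁻⁵ × 8.5 × (9941)² = 1.118 × 10⁻⁵ × 8.5 × 98,823,481 ≈ 9,391.2 × g
Target RCF = 0.8 × 9,391.2 ≈ 7,513 × g
Your rotor: r = 37.4 / 2 = 18.7 cm
7,513 = 1.118 × 10⁻⁵ × 18.7 × N²
N² = 7,513 / (20.9066 × 10⁻⁵) = 35,936,020
N ≈ √35,936,020 ≈ 5,994.7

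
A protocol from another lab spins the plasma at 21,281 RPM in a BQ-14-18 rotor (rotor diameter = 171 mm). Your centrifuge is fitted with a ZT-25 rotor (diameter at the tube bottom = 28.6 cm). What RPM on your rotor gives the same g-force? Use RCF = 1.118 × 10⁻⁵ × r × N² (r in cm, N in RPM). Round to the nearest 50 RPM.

Original rotor: r = 171 mm / 2 = 85.5 mm = 8.55 cm
RCF_original = 1.118 × 10⁻⁵ × 8.55 × (21281)² = 1.118 × 10⁻⁵ × 8.55 × 452,880,961 ≈ 43,290.4 × g
Your rotor: r = 28.6 / 2 = 14.3 cm
43,290.4 = 1.118 × 10⁻⁵ × 14.3 × N²
N² = 43,290.4 / (15.9874 × 10⁻⁵) = 270,778,238
N ≈ √270,778,238 ≈ 16,455.3

16450 RPM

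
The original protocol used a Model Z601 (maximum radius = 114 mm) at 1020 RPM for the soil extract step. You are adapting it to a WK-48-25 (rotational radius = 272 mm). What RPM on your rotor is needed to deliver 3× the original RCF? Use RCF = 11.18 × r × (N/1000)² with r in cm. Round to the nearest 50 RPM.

1150 RPM

Original rotor: r = 114 mm = 11.4 cm
RCF_original = 11.18 × 11.4 × (1.02)² = 11.18 × 11.4 × 1.0404 ≈ 132.6 × g
Target RCF = 3 × 132.6 ≈ 397.8 × g
Your rotor: r = 272 mm = 27.2 cm
397.8 = 11.18 × 27.2 × (N/1000)²
(N/1000)² = 397.8 / 304.096 = 1.30814
N = 1000 × √1.30814 ≈ 1,143.7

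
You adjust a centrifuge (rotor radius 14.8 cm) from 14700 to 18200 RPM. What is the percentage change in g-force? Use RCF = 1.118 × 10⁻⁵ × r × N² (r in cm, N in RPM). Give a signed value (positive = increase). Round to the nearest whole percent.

RCF ∝ N², so the ratio is (18200/14700)² = (1.238095)² = 1.5329.
Change = 1.5329 − 1 = +0.5329 → +53.3%.

+53%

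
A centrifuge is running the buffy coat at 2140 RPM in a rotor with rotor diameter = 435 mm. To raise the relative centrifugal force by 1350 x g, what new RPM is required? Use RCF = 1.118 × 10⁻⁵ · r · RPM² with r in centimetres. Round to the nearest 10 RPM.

3180 RPM

r = 435 mm / 2 = 217.5 mm = 21.75 cm
Current RCF = 1.118 × 10⁻⁵ × 21.75 × (2140)² = 1.118 × 10⁻⁵ × 21.75 × 4,579,600 ≈ 1,113.6 × g
Target RCF = 1,113.6 + 1,350 = 2,463.6 × g
N² = 2,463.6 / (24.3165 × 10⁻⁵) = 10,131,392
N ≈ √10,131,392 ≈ 3,183.0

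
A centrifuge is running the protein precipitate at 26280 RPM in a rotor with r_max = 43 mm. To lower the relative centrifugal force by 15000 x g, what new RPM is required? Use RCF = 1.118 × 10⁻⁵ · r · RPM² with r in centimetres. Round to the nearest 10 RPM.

19460 RPM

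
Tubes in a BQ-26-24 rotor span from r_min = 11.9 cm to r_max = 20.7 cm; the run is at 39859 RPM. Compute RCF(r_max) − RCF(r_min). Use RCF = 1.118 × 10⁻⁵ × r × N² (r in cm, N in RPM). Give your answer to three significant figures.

RCF_max = 1.118 × 10⁻⁵ × 20.7 × (39859)² = 1.118 × 10⁻⁵ × 20.7 × 1,588,739,881 ≈ 367,675.7 × g
RCF_min = 1.118 × 10⁻⁵ × 11.9 × (39859)² = 1.118 × 10⁻⁵ × 11.9 × 1,588,739,881 ≈ 211,369.1 × g
ΔRCF = 367,675.7 − 211,369.1 = 156,306.6

ΔRCF ≈ 156000 x g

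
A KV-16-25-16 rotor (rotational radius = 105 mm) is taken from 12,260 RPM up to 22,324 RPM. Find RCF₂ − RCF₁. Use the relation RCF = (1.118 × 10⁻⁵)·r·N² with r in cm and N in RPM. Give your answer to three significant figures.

≈ 40900 x g

r = 105 mm = 10.5 cm
RCF₁ = 1.118 × 10⁻⁵ × 10.5 × (12260)² = 1.118 × 10⁻⁵ × 10.5 × 150,307,600 ≈ 17,644.6 × g
RCF₂ = 1.118 × 10⁻⁵ × 10.5 × (22324)² = 1.118 × 10⁻⁵ × 10.5 × 498,360,976 ≈ 58,502.6 × g
Increase = 58,502.6 − 17,644.6 = 40,858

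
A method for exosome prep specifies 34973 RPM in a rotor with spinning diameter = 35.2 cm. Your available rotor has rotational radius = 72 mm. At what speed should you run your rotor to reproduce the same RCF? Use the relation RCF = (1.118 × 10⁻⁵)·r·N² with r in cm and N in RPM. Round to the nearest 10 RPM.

54680 RPM

Original rotor: r = 35.2 / 2 = 17.6 cm
RCF = 1.118 × 10⁻⁵ × r × N²
RCF_original = 1.118 × 10⁻⁵ × 17.6 × (34973)² = 1.118 × 10⁻⁵ × 17.6 × 1,223,110,729 ≈ 240,669.1 × g
Your rotor: r = 72 mm = 7.2 cm
240,669.1 = 1.118 × 10⁻⁵ × 7.2 × N²
N² = 240,669.1 / (8.0496 × 10⁻⁵) = 2,989,826,824
N ≈ √2,989,826,824 ≈ 54,679.3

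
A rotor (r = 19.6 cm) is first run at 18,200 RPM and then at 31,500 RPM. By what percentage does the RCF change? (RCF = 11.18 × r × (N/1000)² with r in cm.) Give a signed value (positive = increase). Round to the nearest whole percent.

RCF ∝ N², so the ratio is (31500/18200)² = (1.730769)² = 2.9956.
Change = 2.9956 − 1 = +1.9956 → +199.6%.

+200%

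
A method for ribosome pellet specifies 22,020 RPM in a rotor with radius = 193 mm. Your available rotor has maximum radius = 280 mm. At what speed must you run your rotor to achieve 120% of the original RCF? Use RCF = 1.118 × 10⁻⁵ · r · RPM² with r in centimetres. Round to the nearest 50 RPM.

Original rotor: r = 193 mm = 19.3 cm
RCF_original = 1.118 × 10⁻⁵ × 19.3 × (22020)² = 1.118 × 10⁻⁵ × 19.3 × 484,880,400 ≈ 104,624.6 × g
Target RCF = 1.2 × 104,624.6 ≈ 125,549.5 × g
Your rotor: r = 280 mm = 28.0 cm
125,549.5 = 1.118 × 10⁻⁵ × 28 × N²
N² = 125,549.5 / (31.304 × 10⁻⁵) = 401,065,359
N ≈ √401,065,359 ≈ 20,026.6

≈ 20050 RPM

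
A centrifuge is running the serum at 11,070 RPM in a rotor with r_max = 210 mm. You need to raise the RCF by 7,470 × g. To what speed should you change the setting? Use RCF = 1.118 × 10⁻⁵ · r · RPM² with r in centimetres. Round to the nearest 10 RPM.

≈ 12420 RPM

r = 210 mm = 21.0 cm
Current RCF = 1.118 × 10⁻⁵ × 21 × (11070)² = 1.118 × 10⁻⁵ × 21 × 122,544,900 ≈ 28,771.1 × g
Target RCF = 28,771.1 + 7,470 = 36,241.1 × g
N² = 36,241.1 / (23.478 × 10⁻⁵) = 154,361,956
N ≈ √154,361,956 ≈ 12,424.2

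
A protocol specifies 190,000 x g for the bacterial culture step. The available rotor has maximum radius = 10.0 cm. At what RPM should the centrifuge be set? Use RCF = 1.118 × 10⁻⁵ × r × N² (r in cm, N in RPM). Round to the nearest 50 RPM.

190,000 = 1.118 × 10⁻⁵ × 10 × N²
N² = 190,000 / (11.18 × 10⁻⁵) = 1,699,463,327
N ≈ √1,699,463,327 ≈ 41,224.5

N ≈ 41200 RPM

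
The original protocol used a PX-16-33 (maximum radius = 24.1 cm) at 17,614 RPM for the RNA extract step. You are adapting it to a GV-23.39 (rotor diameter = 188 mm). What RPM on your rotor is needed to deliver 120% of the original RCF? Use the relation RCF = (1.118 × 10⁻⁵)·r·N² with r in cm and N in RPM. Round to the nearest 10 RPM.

≈ 30900 RPM

RCF_original = 1.118 × 10⁻⁵ × 24.1 × (17614)² = 1.118 × 10⁻⁵ × 24.1 × 310,252,996 ≈ 83,593.9 × g
Target RCF = 1.2 × 83,593.9 ≈ 100,312.7 × g
Your rotor: r = 188 mm / 2 = 94 mm = 9.4 cm
100,312.7 = 1.118 × 10⁻⁵ × 9.4 × N²
N² = 100,312.7 / (10.5092 × 10⁻⁵) = 954,522,704
N ≈ √954,522,704 ≈ 30,895.4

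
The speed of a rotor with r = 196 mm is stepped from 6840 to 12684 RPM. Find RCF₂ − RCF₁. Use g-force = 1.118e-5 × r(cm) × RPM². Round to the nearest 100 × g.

r = 196 mm = 19.6 cm
RCF₁ = 1.118 × 10⁻⁵ × 19.6 × (6840)² = 1.118 × 10⁻⁵ × 19.6 × 46,785,600 ≈ 10,252 × g
RCF₂ = 1.118 × 10⁻⁵ × 19.6 × (12684)² = 1.118 × 10⁻⁵ × 19.6 × 160,883,856 ≈ 35,254.2 × g
Increase = 35,254.2 − 10,252 = 25,002.2

25000 x g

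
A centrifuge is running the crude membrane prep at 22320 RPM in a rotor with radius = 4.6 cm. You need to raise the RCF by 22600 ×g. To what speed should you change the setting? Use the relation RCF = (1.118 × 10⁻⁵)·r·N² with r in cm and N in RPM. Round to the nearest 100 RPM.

Current RCF = 1.118 × 10⁻⁵ × 4.6 × (22320)² = 1.118 × 10⁻⁵ × 4.6 × 498,182,400 ≈ 25,620.5 × g
Target RCF = 25,620.5 + 22,600 = 48,220.5 × g
N² = 48,220.5 / (5.1428 × 10⁻⁵) = 937,631,251
N ≈ √937,631,251 ≈ 30,620.8

30600 RPM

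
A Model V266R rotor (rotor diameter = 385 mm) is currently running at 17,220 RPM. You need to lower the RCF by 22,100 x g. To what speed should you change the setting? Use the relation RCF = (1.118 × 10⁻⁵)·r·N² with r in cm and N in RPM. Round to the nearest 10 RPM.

r = 385 mm / 2 = 192.5 mm = 19.25 cm
Current RCF = 1.118 × 10⁻⁵ × 19.25 × (17220)² = 1.118 × 10⁻⁵ × 19.25 × 296,528,400 ≈ 63,817.4 × g
Target RCF = 63,817.4 − 22,100 = 41,717.4 × g
N² = 41,717.4 / (21.5215 × 10⁻⁵) = 193,840,578
N ≈ √193,840,578 ≈ 13,922.7

N₂ ≈ 13920 RPM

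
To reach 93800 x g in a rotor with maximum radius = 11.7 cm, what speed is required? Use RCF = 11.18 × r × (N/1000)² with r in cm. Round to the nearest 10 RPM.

≈ 26780 RPM

RCF = 11.18 × r × (N/1000)²
93,800 = 11.18 × 11.7 × (N/1000)²
(N/1000)² = 93,800 / 130.806 = 717.0925
N = 1000 × √717.0925 ≈ 26,778.6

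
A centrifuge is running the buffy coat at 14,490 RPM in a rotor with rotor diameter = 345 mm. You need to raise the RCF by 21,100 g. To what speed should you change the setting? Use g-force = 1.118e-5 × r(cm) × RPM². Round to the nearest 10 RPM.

≈ 17870 RPM

r = 345 mm / 2 = 172.5 mm = 17.25 cm
Current RCF = 1.118 × 10⁻⁵ × 17.25 × (14490)² = 1.118 × 10⁻⁵ × 17.25 × 209,960,100 ≈ 40,491.9 × g
Target RCF = 40,491.9 + 21,100 = 61,591.9 × g
N² = 61,591.9 / (19.2855 × 10⁻⁵) = 319,368,956
N ≈ √319,368,956 ≈ 17,870.9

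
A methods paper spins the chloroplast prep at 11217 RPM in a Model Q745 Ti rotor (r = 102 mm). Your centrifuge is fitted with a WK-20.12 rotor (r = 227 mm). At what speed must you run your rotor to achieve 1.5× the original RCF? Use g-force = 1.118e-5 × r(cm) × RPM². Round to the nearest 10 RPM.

9210 RPM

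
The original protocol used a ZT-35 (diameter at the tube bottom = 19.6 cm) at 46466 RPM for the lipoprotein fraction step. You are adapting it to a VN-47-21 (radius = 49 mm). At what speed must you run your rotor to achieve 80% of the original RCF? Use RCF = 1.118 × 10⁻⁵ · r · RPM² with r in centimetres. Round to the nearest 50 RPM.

Original rotor: r = 19.6 / 2 = 9.8 cm
RCF_original = 1.118 × 10⁻⁵ × 9.8 × (46466)² = 1.118 × 10⁻⁵ × 9.8 × 2,159,089,156 ≈ 236,558.4 × g
Target RCF = 0.8 × 236,558.4 ≈ 189,246.7 × g
Your rotor: r = 49 mm = 4.9 cm
189,246.7 = 1.118 × 10⁻⁵ × 4.9 × N²
N² = 189,246.7 / (5.4782 × 10⁻⁵) = 3,454,541,638
N ≈ √3,454,541,638 ≈ 58,775.3

58800 RPM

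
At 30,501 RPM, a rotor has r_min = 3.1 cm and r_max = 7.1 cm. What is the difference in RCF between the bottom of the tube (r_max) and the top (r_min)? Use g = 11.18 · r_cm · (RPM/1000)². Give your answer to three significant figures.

ΔRCF = 11.18 × (r_max − r_min) × (N/1000)² = 11.18 × 4.0 × 930.311001 ≈ 41,603.5

41600 × g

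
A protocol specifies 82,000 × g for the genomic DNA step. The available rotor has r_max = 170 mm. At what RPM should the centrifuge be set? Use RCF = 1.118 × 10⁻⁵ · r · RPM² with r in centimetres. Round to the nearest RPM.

r = 170 mm = 17.0 cm
82,000 = 1.118 × 10⁻⁵ × 17 × N²
N² = 82,000 / (19.006 × 10⁻⁵) = 431,442,702
N ≈ √431,442,702 ≈ 20,771.2

N ≈ 20771 RPM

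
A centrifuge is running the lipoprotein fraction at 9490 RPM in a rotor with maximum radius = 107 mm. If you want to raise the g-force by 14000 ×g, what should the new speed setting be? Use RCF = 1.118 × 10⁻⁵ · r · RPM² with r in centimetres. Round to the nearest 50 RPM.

14400 RPM

r = 107 mm = 10.7 cm
Current RCF = 1.118 × 10⁻⁵ × 10.7 × (9490)² = 1.118 × 10⁻⁵ × 10.7 × 90,060,100 ≈ 10,773.5 × g
Target RCF = 10,773.5 + 14,000 = 24,773.5 × g
N² = 24,773.5 / (11.9626 × 10⁻⁵) = 207,091,268
N ≈ √207,091,268 ≈ 14,390.7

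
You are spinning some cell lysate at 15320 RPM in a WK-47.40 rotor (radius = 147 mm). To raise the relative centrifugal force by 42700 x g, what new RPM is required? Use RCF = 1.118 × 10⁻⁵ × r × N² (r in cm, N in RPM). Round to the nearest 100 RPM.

r = 147 mm = 14.7 cm
Current RCF = 1.118 × 10⁻⁵ × 14.7 × (15320)² = 1.118 × 10⁻⁵ × 14.7 × 234,702,400 ≈ 38,572.4 × g
Target RCF = 38,572.4 + 42,700 = 81,272.4 × g
N² = 81,272.4 / (16.4346 × 10⁻⁵) = 494,520,098
N ≈ √494,520,098 ≈ 22,237.8

22200 RPM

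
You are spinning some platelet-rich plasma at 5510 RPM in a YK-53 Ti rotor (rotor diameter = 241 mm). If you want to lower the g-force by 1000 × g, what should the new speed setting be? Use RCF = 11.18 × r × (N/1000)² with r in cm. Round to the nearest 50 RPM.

r = 241 mm / 2 = 120.5 mm = 12.05 cm
Current RCF = 11.18 × 12.05 × (5.51)² = 11.18 × 12.05 × 30.3601 ≈ 4,090.1 × g
Target RCF = 4,090.1 − 1,000 = 3,090.1 × g
(N/1000)² = 3,090.1 / 134.719 = 22.93737
N = 1000 × √22.93737 ≈ 4,789.3

4800 RPM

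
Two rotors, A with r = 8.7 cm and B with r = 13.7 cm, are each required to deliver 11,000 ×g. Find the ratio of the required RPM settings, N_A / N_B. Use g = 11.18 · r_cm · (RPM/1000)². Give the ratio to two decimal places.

1.25

At fixed RCF, N ∝ 1/√r, so N_A/N_B = √(r_B/r_A) = √(13.7/8.7) = √1.574713 = 1.2549.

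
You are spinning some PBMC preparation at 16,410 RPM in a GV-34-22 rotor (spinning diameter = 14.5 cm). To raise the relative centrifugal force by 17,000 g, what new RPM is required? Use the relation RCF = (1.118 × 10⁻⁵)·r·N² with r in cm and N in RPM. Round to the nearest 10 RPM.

21890 RPM

r = 14.5 / 2 = 7.25 cm
Current RCF = 1.118 × 10⁻⁵ × 7.25 × (16410)² = 1.118 × 10⁻⁵ × 7.25 × 269,288,100 ≈ 21,827.1 × g
Target RCF = 21,827.1 + 17,000 = 38,827.1 × g
N² = 38,827.1 / (8.1055 × 10⁻⁵) = 479,021,652
N ≈ √479,021,652 ≈ 21,886.6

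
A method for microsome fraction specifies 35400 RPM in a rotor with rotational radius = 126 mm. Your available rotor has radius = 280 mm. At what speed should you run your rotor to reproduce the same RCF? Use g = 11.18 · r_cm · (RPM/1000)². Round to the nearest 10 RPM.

Original rotor: r = 126 mm = 12.6 cm
RCF_original = 11.18 × 12.6 × (35.4)² = 11.18 × 12.6 × 1,253.16 ≈ 176,530.1 × g
Your rotor: r = 280 mm = 28.0 cm
176,530.1 = 11.18 × 28 × (N/1000)²
(N/1000)² = 176,530.1 / 313.04 = 563.9219
N = 1000 × √563.9219 ≈ 23,747.0

≈ 23750 RPM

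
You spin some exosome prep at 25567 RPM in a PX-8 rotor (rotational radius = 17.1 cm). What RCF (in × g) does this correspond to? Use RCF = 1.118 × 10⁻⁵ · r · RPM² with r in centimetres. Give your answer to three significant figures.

RCF ≈ 125000 × g

RCF = 1.118 × 10⁻⁵ × r × N²
RCF = 1.118 × 10⁻⁵ × 17.1 × (25567)² = 1.118 × 10⁻⁵ × 17.1 × 653,671,489 ≈ 124,967.6 × g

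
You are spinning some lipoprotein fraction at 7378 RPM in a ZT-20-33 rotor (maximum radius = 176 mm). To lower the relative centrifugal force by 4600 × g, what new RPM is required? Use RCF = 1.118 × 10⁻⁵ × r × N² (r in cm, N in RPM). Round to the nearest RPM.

r = 176 mm = 17.6 cm
Current RCF = 1.118 × 10⁻⁵ × 17.6 × (7378)² = 1.118 × 10⁻⁵ × 17.6 × 54,434,884 ≈ 10,711 × g
Target RCF = 10,711 − 4,600 = 6,111 × g
N² = 6,111 / (19.6768 × 10⁻⁵) = 31,056,879
N ≈ √31,056,879 ≈ 5,572.9

N₂ ≈ 5573 RPM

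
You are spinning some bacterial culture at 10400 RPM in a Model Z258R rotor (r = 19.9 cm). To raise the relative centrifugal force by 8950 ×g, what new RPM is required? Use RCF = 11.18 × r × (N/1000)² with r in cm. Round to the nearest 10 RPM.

≈ 12180 RPM

Current RCF = 11.18 × 19.9 × (10.4)² = 11.18 × 19.9 × 108.16 ≈ 24,063.7 × g
Target RCF = 24,063.7 + 8,950 = 33,013.7 × g
(N/1000)² = 33,013.7 / 222.482 = 148.3882
N = 1000 × √148.3882 ≈ 12,181.5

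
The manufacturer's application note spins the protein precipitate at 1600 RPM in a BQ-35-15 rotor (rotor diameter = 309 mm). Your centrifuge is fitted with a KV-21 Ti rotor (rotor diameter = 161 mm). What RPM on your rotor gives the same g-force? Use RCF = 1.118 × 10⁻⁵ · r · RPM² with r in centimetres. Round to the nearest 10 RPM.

Original rotor: r = 309 mm / 2 = 154.5 mm = 15.45 cm
RCF_original = 1.118 × 10⁻⁵ × 15.45 × (1600)² = 1.118 × 10⁻⁵ × 15.45 × 2,560,000 ≈ 442.2 × g
Your rotor: r = 161 mm / 2 = 80.5 mm = 8.05 cm
442.2 = 1.118 × 10⁻⁵ × 8.05 × N²
N² = 442.2 / (8.9999 × 10⁻⁵) = 4,913,388
N ≈ √4,913,388 ≈ 2,216.6

≈ 2220 RPM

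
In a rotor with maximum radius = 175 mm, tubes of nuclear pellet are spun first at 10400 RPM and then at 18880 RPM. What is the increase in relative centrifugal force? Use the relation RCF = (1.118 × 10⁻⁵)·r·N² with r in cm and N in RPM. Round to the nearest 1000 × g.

≈ 49000 ×g

r = 175 mm = 17.5 cm
RCF₁ = 1.118 × 10⁻⁵ × 17.5 × (10400)² = 1.118 × 10⁻⁵ × 17.5 × 108,160,000 ≈ 21,161.5 × g
RCF₂ = 1.118 × 10⁻⁵ × 17.5 × (18880)² = 1.118 × 10⁻⁵ × 17.5 × 356,454,400 ≈ 69,740.3 × g
Increase = 69,740.3 − 21,161.5 = 48,578.8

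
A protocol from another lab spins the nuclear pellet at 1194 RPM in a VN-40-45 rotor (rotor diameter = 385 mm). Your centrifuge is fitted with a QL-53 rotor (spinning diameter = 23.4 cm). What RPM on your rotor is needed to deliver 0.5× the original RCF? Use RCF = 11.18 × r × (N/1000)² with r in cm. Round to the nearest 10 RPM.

Original rotor: r = 385 mm / 2 = 192.5 mm = 19.25 cm
RCF = 11.18 × r × (N/1000)²
RCF_original = 11.18 × 19.25 × (1.194)² = 11.18 × 19.25 × 1.425636 ≈ 306.8 × g
Target RCF = 0.5 × 306.8 ≈ 153.4 × g
Your rotor: r = 23.4 / 2 = 11.7 cm
153.4 = 11.18 × 11.7 × (N/1000)²
(N/1000)² = 153.4 / 130.806 = 1.172729
N = 1000 × √1.172729 ≈ 1,082.9

≈ 1080 RPM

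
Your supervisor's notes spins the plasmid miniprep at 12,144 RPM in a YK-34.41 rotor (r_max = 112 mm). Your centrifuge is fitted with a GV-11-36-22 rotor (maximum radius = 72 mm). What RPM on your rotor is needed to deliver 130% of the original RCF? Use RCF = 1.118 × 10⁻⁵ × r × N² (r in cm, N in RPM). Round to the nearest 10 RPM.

Original rotor: r = 112 mm = 11.2 cm
RCF_original = 1.118 × 10⁻⁵ × 11.2 × (12144)² = 1.118 × 10⁻⁵ × 11.2 × 147,476,736 ≈ 18,466.4 × g
Target RCF = 1.3 × 18,466.4 ≈ 24,006.3 × g
Your rotor: r = 72 mm = 7.2 cm
24,006.3 = 1.118 × 10⁻⁵ × 7.2 × N²
N² = 24,006.3 / (8.0496 × 10⁻⁵) = 298,229,726
N ≈ √298,229,726 ≈ 17,269.3

≈ 17270 RPM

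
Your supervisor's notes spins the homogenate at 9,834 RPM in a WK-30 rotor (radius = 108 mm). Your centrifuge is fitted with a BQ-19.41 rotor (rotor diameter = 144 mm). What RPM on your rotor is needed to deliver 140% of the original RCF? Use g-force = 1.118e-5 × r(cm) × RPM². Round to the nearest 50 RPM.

14250 RPM

Original rotor: r = 108 mm = 10.8 cm
RCF = 1.118 × 10⁻⁵ × r × N²
RCF_original = 1.118 × 10⁻⁵ × 10.8 × (9834)² = 1.118 × 10⁻⁵ × 10.8 × 96,707,556 ≈ 11,676.9 × g
Target RCF = 1.4 × 11,676.9 ≈ 16,347.7 × g
Your rotor: r = 144 mm / 2 = 72 mm = 7.2 cm
16,347.7 = 1.118 × 10⁻⁵ × 7.2 × N²
N² = 16,347.7 / (8.0496 × 10⁻⁵) = 203,087,110
N ≈ √203,087,110 ≈ 14,250.9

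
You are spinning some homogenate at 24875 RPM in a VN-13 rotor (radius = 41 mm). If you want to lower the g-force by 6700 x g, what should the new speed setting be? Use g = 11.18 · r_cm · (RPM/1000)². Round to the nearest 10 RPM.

N₂ ≈ 21740 RPM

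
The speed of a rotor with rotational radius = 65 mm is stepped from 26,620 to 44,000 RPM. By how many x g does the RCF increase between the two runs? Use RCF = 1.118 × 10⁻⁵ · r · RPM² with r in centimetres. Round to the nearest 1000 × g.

≈ 89000 x g

r = 65 mm = 6.5 cm
RCF₁ = 1.118 × 10⁻⁵ × 6.5 × (26620)² = 1.118 × 10⁻⁵ × 6.5 × 708,624,400 ≈ 51,495.7 × g
RCF₂ = 1.118 × 10⁻⁵ × 6.5 × (44000)² = 1.118 × 10⁻⁵ × 6.5 × 1,936,000,000 ≈ 140,689.1 × g
Increase = 140,689.1 − 51,495.7 = 89,193.4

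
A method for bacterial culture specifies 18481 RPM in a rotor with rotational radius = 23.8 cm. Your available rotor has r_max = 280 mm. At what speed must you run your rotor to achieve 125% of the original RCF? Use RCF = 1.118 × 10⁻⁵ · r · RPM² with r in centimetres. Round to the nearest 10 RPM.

≈ 19050 RPM

RCF = 1.118 × 10⁻⁵ × r × N²
RCF_original = 1.118 × 10⁻⁵ × 23.8 × (18481)² = 1.118 × 10⁻⁵ × 23.8 × 341,547,361 ≈ 90,880.3 × g
Target RCF = 1.25 × 90,880.3 ≈ 113,600.4 × g
Your rotor: r = 280 mm = 28.0 cm
113,600.4 = 1.118 × 10⁻⁵ × 28 × N²
N² = 113,600.4 / (31.304 × 10⁻⁵) = 362,894,199
N ≈ √362,894,199 ≈ 19,049.8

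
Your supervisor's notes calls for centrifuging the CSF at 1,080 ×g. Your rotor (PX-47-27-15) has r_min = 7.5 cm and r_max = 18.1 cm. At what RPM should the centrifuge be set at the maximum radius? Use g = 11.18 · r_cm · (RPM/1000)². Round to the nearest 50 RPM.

N ≈ 2300 RPM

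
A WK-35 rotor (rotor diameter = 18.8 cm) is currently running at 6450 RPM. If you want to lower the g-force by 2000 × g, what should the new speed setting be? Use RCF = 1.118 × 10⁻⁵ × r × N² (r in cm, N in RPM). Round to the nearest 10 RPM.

N₂ ≈ 4750 RPM

r = 18.8 / 2 = 9.4 cm
Current RCF = 1.118 × 10⁻⁵ × 9.4 × (6450)² = 1.118 × 10⁻⁵ × 9.4 × 41,602,500 ≈ 4,372.1 × g
Target RCF = 4,372.1 − 2,000 = 2,372.1 × g
N² = 2,372.1 / (10.5092 × 10⁻⁵) = 22,571,652
N ≈ √22,571,652 ≈ 4,751.0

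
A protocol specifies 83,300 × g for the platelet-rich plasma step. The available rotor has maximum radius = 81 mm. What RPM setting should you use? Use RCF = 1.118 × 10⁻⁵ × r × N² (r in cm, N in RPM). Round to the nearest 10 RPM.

30330 RPM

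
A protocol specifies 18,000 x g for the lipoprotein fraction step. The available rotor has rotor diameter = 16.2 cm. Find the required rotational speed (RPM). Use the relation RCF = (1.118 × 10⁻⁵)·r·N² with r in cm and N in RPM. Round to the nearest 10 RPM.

N ≈ 14100 RPM

r = 16.2 / 2 = 8.1 cm
18,000 = 1.118 × 10⁻⁵ × 8.1 × N²
N² = 18,000 / (9.0558 × 10⁻⁵) = 198,767,641
N ≈ √198,767,641 ≈ 14,098.5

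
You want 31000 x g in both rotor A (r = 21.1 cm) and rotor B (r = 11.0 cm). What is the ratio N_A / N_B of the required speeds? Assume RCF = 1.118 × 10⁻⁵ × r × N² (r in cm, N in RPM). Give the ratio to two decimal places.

At fixed RCF, N ∝ 1/√r, so N_A/N_B = √(r_B/r_A) = √(11.0/21.1) = √0.521327 = 0.7220.

0.72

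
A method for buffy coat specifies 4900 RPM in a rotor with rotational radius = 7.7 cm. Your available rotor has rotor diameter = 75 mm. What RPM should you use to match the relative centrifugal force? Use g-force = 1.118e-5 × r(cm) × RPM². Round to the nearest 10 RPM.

≈ 7020 RPM

RCF_original = 1.118 × 10⁻⁵ × 7.7 × (4900)² = 1.118 × 10⁻⁵ × 7.7 × 24,010,000 ≈ 2,066.9 × g
Your rotor: r = 75 mm / 2 = 37.5 mm = 3.75 cm
2,066.9 = 1.118 × 10⁻⁵ × 3.75 × N²
N² = 2,066.9 / (4.1925 × 10⁻⁵) = 49,299,940
N ≈ √49,299,940 ≈ 7,021.4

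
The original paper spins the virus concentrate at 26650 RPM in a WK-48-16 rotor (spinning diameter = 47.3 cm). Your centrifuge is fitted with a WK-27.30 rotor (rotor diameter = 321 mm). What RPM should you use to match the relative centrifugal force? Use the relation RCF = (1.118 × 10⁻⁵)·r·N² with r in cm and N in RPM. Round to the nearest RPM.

Original rotor: r = 47.3 / 2 = 23.65 cm
RCF_original = 1.118 × 10⁻⁵ × 23.65 × (26650)² = 1.118 × 10⁻⁵ × 23.65 × 710,222,500 ≈ 187,787.8 × g
Your rotor: r = 321 mm / 2 = 160.5 mm = 16.05 cm
187,787.8 = 1.118 × 10⁻⁵ × 16.05 × N²
N² = 187,787.8 / (17.9439 × 10⁻⁵) = 1,046,527,232
N ≈ √1,046,527,232 ≈ 32,350.1

≈ 32350 RPM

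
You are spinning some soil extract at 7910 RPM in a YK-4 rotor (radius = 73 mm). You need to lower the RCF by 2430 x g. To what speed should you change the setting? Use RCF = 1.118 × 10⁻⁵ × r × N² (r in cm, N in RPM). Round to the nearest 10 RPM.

≈ 5730 RPM

r = 73 mm = 7.3 cm
Current RCF = 1.118 × 10⁻⁵ × 7.3 × (7910)² = 1.118 × 10⁻⁵ × 7.3 × 62,568,100 ≈ 5,106.4 × g
Target RCF = 5,106.4 − 2,430 = 2,676.4 × g
N² = 2,676.4 / (8.1614 × 10⁻⁵) = 32,793,393
N ≈ √32,793,393 ≈ 5,726.6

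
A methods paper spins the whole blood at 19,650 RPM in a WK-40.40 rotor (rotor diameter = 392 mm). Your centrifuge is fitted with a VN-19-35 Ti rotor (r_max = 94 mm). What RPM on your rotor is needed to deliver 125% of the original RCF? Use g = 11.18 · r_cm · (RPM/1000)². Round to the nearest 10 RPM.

≈ 31720 RPM

Original rotor: r = 392 mm / 2 = 196 mm = 19.6 cm
RCF_original = 11.18 × 19.6 × (19.65)² = 11.18 × 19.6 × 386.1225 ≈ 84,610.3 × g
Target RCF = 1.25 × 84,610.3 ≈ 105,762.9 × g
Your rotor: r = 94 mm = 9.4 cm
105,762.9 = 11.18 × 9.4 × (N/1000)²
(N/1000)² = 105,762.9 / 105.092 = 1006.384
N = 1000 × √1006.384 ≈ 31,723.6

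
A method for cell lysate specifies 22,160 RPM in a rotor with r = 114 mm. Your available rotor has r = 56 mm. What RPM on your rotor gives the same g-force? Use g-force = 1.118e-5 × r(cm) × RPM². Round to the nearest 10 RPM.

Original rotor: r = 114 mm = 11.4 cm
RCF = 1.118 × 10⁻⁵ × r × N²
RCF_original = 1.118 × 10⁻⁵ × 11.4 × (22160)² = 1.118 × 10⁻⁵ × 11.4 × 491,065,600 ≈ 62,587.3 × g
Your rotor: r = 56 mm = 5.6 cm
62,587.3 = 1.118 × 10⁻⁵ × 5.6 × N²
N² = 62,587.3 / (6.2608 × 10⁻⁵) = 999,669,371
N ≈ √999,669,371 ≈ 31,617.5

≈ 31620 RPM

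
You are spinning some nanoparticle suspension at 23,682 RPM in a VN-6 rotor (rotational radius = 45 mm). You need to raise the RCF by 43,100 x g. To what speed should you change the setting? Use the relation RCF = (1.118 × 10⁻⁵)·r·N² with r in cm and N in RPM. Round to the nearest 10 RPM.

37650 RPM

r = 45 mm = 4.5 cm
Current RCF = 1.118 × 10⁻⁵ × 4.5 × (23682)² = 1.118 × 10⁻⁵ × 4.5 × 560,837,124 ≈ 28,215.7 × g
Target RCF = 28,215.7 + 43,100 = 71,315.7 × g
N² = 71,315.7 / (5.031 × 10⁻⁵) = 1,417,525,343
N ≈ √1,417,525,343 ≈ 37,650.0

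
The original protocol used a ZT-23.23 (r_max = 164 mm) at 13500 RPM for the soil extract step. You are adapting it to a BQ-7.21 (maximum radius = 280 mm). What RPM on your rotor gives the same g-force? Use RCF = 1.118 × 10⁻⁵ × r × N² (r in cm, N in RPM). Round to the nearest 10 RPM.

Original rotor: r = 164 mm = 16.4 cm
RCF_original = 1.118 × 10⁻⁵ × 16.4 × (13500)² = 1.118 × 10⁻⁵ × 16.4 × 182,250,000 ≈ 33,415.9 × g
Your rotor: r = 280 mm = 28.0 cm
33,415.9 = 1.118 × 10⁻⁵ × 28 × N²
N² = 33,415.9 / (31.304 × 10⁻⁵) = 106,746,422
N ≈ √106,746,422 ≈ 10,331.8

≈ 10330 RPM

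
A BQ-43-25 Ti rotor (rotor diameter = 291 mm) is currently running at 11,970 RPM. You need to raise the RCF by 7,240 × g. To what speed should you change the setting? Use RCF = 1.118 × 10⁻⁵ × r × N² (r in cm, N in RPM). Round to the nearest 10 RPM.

r = 291 mm / 2 = 145.5 mm = 14.55 cm
Current RCF = 1.118 × 10⁻⁵ × 14.55 × (11970)² = 1.118 × 10⁻⁵ × 14.55 × 143,280,900 ≈ 23,307.4 × g
Target RCF = 23,307.4 + 7,240 = 30,547.4 × g
N² = 30,547.4 / (16.2669 × 10⁻⁵) = 187,788,700
N ≈ √187,788,700 ≈ 13,703.6

≈ 13700 RPM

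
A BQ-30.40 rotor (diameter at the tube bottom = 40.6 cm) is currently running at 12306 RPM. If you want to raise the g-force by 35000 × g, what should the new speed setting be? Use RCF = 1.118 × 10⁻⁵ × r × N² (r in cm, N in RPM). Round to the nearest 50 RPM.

17500 RPM

r = 40.6 / 2 = 20.3 cm
Current RCF = 1.118 × 10⁻⁵ × 20.3 × (12306)² = 1.118 × 10⁻⁵ × 20.3 × 151,437,636 ≈ 34,369.4 × g
Target RCF = 34,369.4 + 35,000 = 69,369.4 × g
N² = 69,369.4 / (22.6954 × 10⁻⁵) = 305,654,009
N ≈ √305,654,009 ≈ 17,483.0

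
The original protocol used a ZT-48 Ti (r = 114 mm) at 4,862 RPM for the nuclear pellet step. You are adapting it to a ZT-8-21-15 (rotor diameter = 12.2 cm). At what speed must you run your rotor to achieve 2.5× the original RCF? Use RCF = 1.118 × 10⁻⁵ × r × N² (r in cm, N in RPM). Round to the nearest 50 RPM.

10500 RPM

Original rotor: r = 114 mm = 11.4 cm
RCF_original = 1.118 × 10⁻⁵ × 11.4 × (4862)² = 1.118 × 10⁻⁵ × 11.4 × 23,639,044 ≈ 3,012.8 × g
Target RCF = 2.5 × 3,012.8 ≈ 7,532 × g
Your rotor: r = 12.2 / 2 = 6.1 cm
7,532 = 1.118 × 10⁻⁵ × 6.1 × N²
N² = 7,532 / (6.8198 × 10⁻⁵) = 110,443,121
N ≈ √110,443,121 ≈ 10,509.2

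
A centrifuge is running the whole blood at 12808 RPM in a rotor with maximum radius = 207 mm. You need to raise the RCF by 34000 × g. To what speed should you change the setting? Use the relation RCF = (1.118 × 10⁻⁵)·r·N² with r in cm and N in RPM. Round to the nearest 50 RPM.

r = 207 mm = 20.7 cm
Current RCF = 1.118 × 10⁻⁵ × 20.7 × (12808)² = 1.118 × 10⁻⁵ × 20.7 × 164,044,864 ≈ 37,964.2 × g
Target RCF = 37,964.2 + 34,000 = 71,964.2 × g
N² = 71,964.2 / (23.1426 × 10⁻⁵) = 310,959,875
N ≈ √310,959,875 ≈ 17,634.1

17650 RPM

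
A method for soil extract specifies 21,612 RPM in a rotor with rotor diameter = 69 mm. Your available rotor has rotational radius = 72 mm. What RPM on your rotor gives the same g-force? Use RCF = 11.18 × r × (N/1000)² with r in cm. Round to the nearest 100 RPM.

≈ 15000 RPM

Original rotor: r = 69 mm / 2 = 34.5 mm = 3.45 cm
RCF_original = 11.18 × 3.45 × (21.612)² = 11.18 × 3.45 × 467.078544 ≈ 18,015.7 × g
Your rotor: r = 72 mm = 7.2 cm
18,015.7 = 11.18 × 7.2 × (N/1000)²
(N/1000)² = 18,015.7 / 80.496 = 223.8086
N = 1000 × √223.8086 ≈ 14,960.2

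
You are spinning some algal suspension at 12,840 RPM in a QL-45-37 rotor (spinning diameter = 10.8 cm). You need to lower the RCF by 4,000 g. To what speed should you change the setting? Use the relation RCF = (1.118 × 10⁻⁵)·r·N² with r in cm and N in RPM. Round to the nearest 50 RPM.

≈ 9950 RPM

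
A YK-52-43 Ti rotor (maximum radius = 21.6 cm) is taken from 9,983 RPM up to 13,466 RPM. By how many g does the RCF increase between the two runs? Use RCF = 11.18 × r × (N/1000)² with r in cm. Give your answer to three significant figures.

RCF₁ = 11.18 × 21.6 × (9.983)² = 11.18 × 21.6 × 99.660289 ≈ 24,066.8 × g
RCF₂ = 11.18 × 21.6 × (13.466)² = 11.18 × 21.6 × 181.333156 ≈ 43,789.8 × g
Increase = 43,789.8 − 24,066.8 = 19,723

19700 g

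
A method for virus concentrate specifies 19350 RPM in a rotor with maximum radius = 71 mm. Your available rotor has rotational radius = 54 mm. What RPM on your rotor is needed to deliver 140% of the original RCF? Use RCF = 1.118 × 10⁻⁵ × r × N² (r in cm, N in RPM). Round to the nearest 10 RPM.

Original rotor: r = 71 mm = 7.1 cm
RCF_original = 1.118 × 10⁻⁵ × 7.1 × (19350)² = 1.118 × 10⁻⁵ × 7.1 × 374,422,500 ≈ 29,720.9 × g
Target RCF = 1.4 × 29,720.9 ≈ 41,609.3 × g
Your rotor: r = 54 mm = 5.4 cm
41,609.3 = 1.118 × 10⁻⁵ × 5.4 × N²
N² = 41,609.3 / (6.0372 × 10⁻⁵) = 689,215,199
N ≈ √689,215,199 ≈ 26,252.9

≈ 26250 RPM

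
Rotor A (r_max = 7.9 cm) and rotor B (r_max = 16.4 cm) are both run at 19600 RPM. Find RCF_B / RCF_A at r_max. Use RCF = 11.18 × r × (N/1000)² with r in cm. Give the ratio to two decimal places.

At fixed N, RCF ∝ r, so RCF_B/RCF_A = r_B/r_A = 16.4 / 7.9 = 2.0759.

2.08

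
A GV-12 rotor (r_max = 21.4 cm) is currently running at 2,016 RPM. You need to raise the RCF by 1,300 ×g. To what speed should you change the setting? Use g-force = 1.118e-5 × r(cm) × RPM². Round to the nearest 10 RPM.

N₂ ≈ 3080 RPM

Current RCF = 1.118 × 10⁻⁵ × 21.4 × (2016)² = 1.118 × 10⁻⁵ × 21.4 × 4,064,256 ≈ 972.4 × g
Target RCF = 972.4 + 1,300 = 2,272.4 × g
N² = 2,272.4 / (23.9252 × 10⁻⁵) = 9,497,935
N ≈ √9,497,935 ≈ 3,081.9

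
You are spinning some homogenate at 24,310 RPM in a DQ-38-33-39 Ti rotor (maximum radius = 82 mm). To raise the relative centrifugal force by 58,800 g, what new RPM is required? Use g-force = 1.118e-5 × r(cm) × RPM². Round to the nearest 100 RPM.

r = 82 mm = 8.2 cm
Current RCF = 1.118 × 10⁻⁵ × 8.2 × (24310)² = 1.118 × 10⁻⁵ × 8.2 × 590,976,100 ≈ 54,178.3 × g
Target RCF = 54,178.3 + 58,800 = 112,978.3 × g
N² = 112,978.3 / (9.1676 × 10⁻⁵) = 1,232,365,068
N ≈ √1,232,365,068 ≈ 35,105.1

N₂ ≈ 35100 RPM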